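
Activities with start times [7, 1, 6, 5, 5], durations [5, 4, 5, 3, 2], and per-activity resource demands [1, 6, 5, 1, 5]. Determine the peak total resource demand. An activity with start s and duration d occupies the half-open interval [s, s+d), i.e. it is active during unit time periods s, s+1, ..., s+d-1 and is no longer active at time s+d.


Each activity i is active on [start_i, start_i + duration_i).
Compute total resource usage per time slot:
  t=0: active resources = [], total = 0
  t=1: active resources = [6], total = 6
  t=2: active resources = [6], total = 6
  t=3: active resources = [6], total = 6
  t=4: active resources = [6], total = 6
  t=5: active resources = [1, 5], total = 6
  t=6: active resources = [5, 1, 5], total = 11
  t=7: active resources = [1, 5, 1], total = 7
  t=8: active resources = [1, 5], total = 6
  t=9: active resources = [1, 5], total = 6
  t=10: active resources = [1, 5], total = 6
  t=11: active resources = [1], total = 1
Peak resource demand = 11

11


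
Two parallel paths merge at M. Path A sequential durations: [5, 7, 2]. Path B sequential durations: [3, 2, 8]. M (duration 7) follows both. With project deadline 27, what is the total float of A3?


Forward pass: ES(A3) = sum of predecessors on chain A = 12
EF = ES + duration = 12 + 2 = 14
Backward pass: LF(M) = deadline = 27; LS(M) = 27 - 7 = 20
LF(A3) = LS(M) - sum(successors on chain A) = 20 - 0 = 20
LS = LF - duration = 20 - 2 = 18
Total float = LS - ES = 18 - 12 = 6

6


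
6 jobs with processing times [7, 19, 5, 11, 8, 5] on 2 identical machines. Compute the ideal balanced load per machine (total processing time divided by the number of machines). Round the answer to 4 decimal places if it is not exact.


Total processing time = 7 + 19 + 5 + 11 + 8 + 5 = 55
Number of machines = 2
Ideal balanced load = 55 / 2 = 27.5

27.5


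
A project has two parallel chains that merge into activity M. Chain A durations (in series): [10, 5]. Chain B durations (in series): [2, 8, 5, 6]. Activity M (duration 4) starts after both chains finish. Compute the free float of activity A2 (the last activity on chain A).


ES(A2) = sum of predecessors on chain A = 10
EF(A2) = ES + duration = 10 + 5 = 15
Successor of A2 is M. ES(M) = max(sum(A), sum(B)) = max(15, 21) = 21
Free float = ES(successor) - EF(current) = 21 - 15 = 6

6


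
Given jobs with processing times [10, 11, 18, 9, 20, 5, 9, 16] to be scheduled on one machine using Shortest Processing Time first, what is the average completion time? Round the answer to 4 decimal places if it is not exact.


Sort jobs by processing time (SPT order): [5, 9, 9, 10, 11, 16, 18, 20]
Compute completion times sequentially:
  Job 1: processing = 5, completes at 5
  Job 2: processing = 9, completes at 14
  Job 3: processing = 9, completes at 23
  Job 4: processing = 10, completes at 33
  Job 5: processing = 11, completes at 44
  Job 6: processing = 16, completes at 60
  Job 7: processing = 18, completes at 78
  Job 8: processing = 20, completes at 98
Sum of completion times = 355
Average completion time = 355/8 = 44.375

44.375


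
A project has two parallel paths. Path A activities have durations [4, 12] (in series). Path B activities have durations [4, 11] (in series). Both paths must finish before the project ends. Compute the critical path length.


Path A total = 4 + 12 = 16
Path B total = 4 + 11 = 15
Critical path = longest path = max(16, 15) = 16

16


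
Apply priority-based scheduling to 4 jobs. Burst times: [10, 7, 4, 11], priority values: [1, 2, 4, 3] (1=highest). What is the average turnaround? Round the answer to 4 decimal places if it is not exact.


Sort by priority (ascending = highest first):
Order: [(1, 10), (2, 7), (3, 11), (4, 4)]
Completion times:
  Priority 1, burst=10, C=10
  Priority 2, burst=7, C=17
  Priority 3, burst=11, C=28
  Priority 4, burst=4, C=32
Average turnaround = 87/4 = 21.75

21.75


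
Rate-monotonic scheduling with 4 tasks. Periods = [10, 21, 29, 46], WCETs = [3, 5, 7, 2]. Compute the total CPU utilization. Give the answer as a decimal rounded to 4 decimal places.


Compute individual utilizations (exact fractions):
  Task 1: C/T = 3/10 (approx. 0.3)
  Task 2: C/T = 5/21 (approx. 0.2381)
  Task 3: C/T = 7/29 (approx. 0.2414)
  Task 4: C/T = 2/46 = 1/23 (approx. 0.0435)
Total utilization U = 3/10 + 5/21 + 7/29 + 1/23 = 115271/140070
Rounded to 4 decimal places: U = 0.8230
RM (Liu & Layland) bound for 4 tasks = 0.756828; compare with U = 115271/140070 (approx. 0.822953)
bound < U <= 1, so the RM sufficient condition is not met (inconclusive; an exact test such as response-time analysis is needed).

0.8230


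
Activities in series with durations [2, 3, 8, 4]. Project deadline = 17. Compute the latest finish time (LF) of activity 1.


LF(activity 1) = deadline - sum of successor durations
Successors: activities 2 through 4 with durations [3, 8, 4]
Sum of successor durations = 15
LF = 17 - 15 = 2

2


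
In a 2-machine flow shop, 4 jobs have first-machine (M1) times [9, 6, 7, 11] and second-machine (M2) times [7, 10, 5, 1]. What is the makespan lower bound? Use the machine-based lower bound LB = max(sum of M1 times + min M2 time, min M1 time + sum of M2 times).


LB1 = sum(M1 times) + min(M2 times) = 33 + 1 = 34
LB2 = min(M1 times) + sum(M2 times) = 6 + 23 = 29
Lower bound = max(LB1, LB2) = max(34, 29) = 34

34


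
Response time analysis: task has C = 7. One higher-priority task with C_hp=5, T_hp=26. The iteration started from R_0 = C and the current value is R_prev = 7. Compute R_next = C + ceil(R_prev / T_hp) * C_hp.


R_next = C + ceil(R_prev / T_hp) * C_hp
ceil(7 / 26) = ceil(0.2692) = 1
Interference = 1 * 5 = 5
R_next = 7 + 5 = 12

12


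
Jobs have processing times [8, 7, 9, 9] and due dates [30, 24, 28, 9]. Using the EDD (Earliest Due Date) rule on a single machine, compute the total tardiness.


Sort by due date (EDD order): [(9, 9), (7, 24), (9, 28), (8, 30)]
Compute completion times and tardiness:
  Job 1: p=9, d=9, C=9, tardiness=max(0,9-9)=0
  Job 2: p=7, d=24, C=16, tardiness=max(0,16-24)=0
  Job 3: p=9, d=28, C=25, tardiness=max(0,25-28)=0
  Job 4: p=8, d=30, C=33, tardiness=max(0,33-30)=3
Total tardiness = 3

3


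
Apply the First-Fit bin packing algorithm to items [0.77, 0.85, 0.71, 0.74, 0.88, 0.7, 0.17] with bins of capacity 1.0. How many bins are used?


Place items sequentially using First-Fit:
  Item 0.77 -> new Bin 1
  Item 0.85 -> new Bin 2
  Item 0.71 -> new Bin 3
  Item 0.74 -> new Bin 4
  Item 0.88 -> new Bin 5
  Item 0.7 -> new Bin 6
  Item 0.17 -> Bin 1 (now 0.94)
Total bins used = 6

6


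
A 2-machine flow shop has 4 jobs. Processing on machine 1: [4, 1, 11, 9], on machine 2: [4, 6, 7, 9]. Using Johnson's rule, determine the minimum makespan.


Apply Johnson's rule:
  Group 1 (a <= b): [(2, 1, 6), (1, 4, 4), (4, 9, 9)]
  Group 2 (a > b): [(3, 11, 7)]
Optimal job order: [2, 1, 4, 3]
Schedule:
  Job 2: M1 done at 1, M2 done at 7
  Job 1: M1 done at 5, M2 done at 11
  Job 4: M1 done at 14, M2 done at 23
  Job 3: M1 done at 25, M2 done at 32
Makespan = 32

32


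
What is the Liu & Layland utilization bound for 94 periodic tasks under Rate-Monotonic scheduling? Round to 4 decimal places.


Compute 2^(1/94) = 1.0074011604
Subtract 1: 1.0074011604 - 1 = 0.0074011604
Multiply by n: 94 * 0.0074011604 = 0.6957090776
Round to 4 dp: 0.6957

0.6957


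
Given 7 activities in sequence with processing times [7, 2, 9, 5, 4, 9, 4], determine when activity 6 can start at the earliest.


Activity 6 starts after activities 1 through 5 complete.
Predecessor durations: [7, 2, 9, 5, 4]
ES = 7 + 2 + 9 + 5 + 4 = 27

27


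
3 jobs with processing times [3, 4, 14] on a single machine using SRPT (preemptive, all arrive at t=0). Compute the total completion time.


Since all jobs arrive at t=0, SRPT equals SPT ordering.
SPT order: [3, 4, 14]
Completion times:
  Job 1: p=3, C=3
  Job 2: p=4, C=7
  Job 3: p=14, C=21
Total completion time = 3 + 7 + 21 = 31

31


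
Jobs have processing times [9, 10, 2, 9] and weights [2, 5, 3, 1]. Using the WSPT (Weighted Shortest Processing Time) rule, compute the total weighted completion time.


Compute p/w ratios and sort ascending (WSPT): [(2, 3), (10, 5), (9, 2), (9, 1)]
Compute weighted completion times:
  Job (p=2,w=3): C=2, w*C=3*2=6
  Job (p=10,w=5): C=12, w*C=5*12=60
  Job (p=9,w=2): C=21, w*C=2*21=42
  Job (p=9,w=1): C=30, w*C=1*30=30
Total weighted completion time = 138

138


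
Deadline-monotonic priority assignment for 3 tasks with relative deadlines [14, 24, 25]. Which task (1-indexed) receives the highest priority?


Sort tasks by relative deadline (ascending):
  Task 1: deadline = 14
  Task 2: deadline = 24
  Task 3: deadline = 25
Priority order (highest first): [1, 2, 3]
Highest priority task = 1

1


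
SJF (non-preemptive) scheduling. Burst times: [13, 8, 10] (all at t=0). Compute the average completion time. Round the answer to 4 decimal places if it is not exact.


SJF order (ascending): [8, 10, 13]
Completion times:
  Job 1: burst=8, C=8
  Job 2: burst=10, C=18
  Job 3: burst=13, C=31
Average completion = 57/3 = 19.0

19.0


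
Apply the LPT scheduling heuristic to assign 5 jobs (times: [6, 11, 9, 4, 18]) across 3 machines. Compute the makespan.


Sort jobs in decreasing order (LPT): [18, 11, 9, 6, 4]
Assign each job to the least loaded machine:
  Machine 1: jobs [18], load = 18
  Machine 2: jobs [11, 4], load = 15
  Machine 3: jobs [9, 6], load = 15
Makespan = max load = 18

18


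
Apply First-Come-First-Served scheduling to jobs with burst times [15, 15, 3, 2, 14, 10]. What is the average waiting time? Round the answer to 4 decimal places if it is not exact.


FCFS order (as given): [15, 15, 3, 2, 14, 10]
Waiting times:
  Job 1: wait = 0
  Job 2: wait = 15
  Job 3: wait = 30
  Job 4: wait = 33
  Job 5: wait = 35
  Job 6: wait = 49
Sum of waiting times = 162
Average waiting time = 162/6 = 27.0

27.0


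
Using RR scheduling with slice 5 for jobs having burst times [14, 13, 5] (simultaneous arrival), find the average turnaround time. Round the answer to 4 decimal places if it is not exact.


Time quantum = 5
Execution trace:
  J1 runs 5 units, time = 5
  J2 runs 5 units, time = 10
  J3 runs 5 units, time = 15
  J1 runs 5 units, time = 20
  J2 runs 5 units, time = 25
  J1 runs 4 units, time = 29
  J2 runs 3 units, time = 32
Finish times: [29, 32, 15]
Average turnaround = 76/3 = 25.3333

25.3333


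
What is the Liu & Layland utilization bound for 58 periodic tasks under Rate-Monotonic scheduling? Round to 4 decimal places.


Compute 2^(1/58) = 1.0120225098
Subtract 1: 1.0120225098 - 1 = 0.0120225098
Multiply by n: 58 * 0.0120225098 = 0.6973055684
Round to 4 dp: 0.6973

0.6973


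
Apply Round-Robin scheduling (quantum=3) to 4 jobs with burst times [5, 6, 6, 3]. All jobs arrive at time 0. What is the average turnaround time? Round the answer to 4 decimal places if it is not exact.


Time quantum = 3
Execution trace:
  J1 runs 3 units, time = 3
  J2 runs 3 units, time = 6
  J3 runs 3 units, time = 9
  J4 runs 3 units, time = 12
  J1 runs 2 units, time = 14
  J2 runs 3 units, time = 17
  J3 runs 3 units, time = 20
Finish times: [14, 17, 20, 12]
Average turnaround = 63/4 = 15.75

15.75


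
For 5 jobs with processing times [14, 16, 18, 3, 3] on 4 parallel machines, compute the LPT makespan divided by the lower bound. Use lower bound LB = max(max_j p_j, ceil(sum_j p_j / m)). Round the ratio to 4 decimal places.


LPT order: [18, 16, 14, 3, 3]
Machine loads after assignment: [18, 16, 14, 6]
LPT makespan = 18
Lower bound = max(max_job, ceil(total/4)) = max(18, 14) = 18
Ratio = 18 / 18 = 1.0

1.0


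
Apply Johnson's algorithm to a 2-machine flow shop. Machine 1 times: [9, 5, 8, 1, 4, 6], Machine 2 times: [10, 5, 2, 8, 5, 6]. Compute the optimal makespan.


Apply Johnson's rule:
  Group 1 (a <= b): [(4, 1, 8), (5, 4, 5), (2, 5, 5), (6, 6, 6), (1, 9, 10)]
  Group 2 (a > b): [(3, 8, 2)]
Optimal job order: [4, 5, 2, 6, 1, 3]
Schedule:
  Job 4: M1 done at 1, M2 done at 9
  Job 5: M1 done at 5, M2 done at 14
  Job 2: M1 done at 10, M2 done at 19
  Job 6: M1 done at 16, M2 done at 25
  Job 1: M1 done at 25, M2 done at 35
  Job 3: M1 done at 33, M2 done at 37
Makespan = 37

37


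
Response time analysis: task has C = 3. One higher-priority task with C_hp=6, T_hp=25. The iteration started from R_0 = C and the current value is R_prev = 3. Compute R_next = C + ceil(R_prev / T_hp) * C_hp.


R_next = C + ceil(R_prev / T_hp) * C_hp
ceil(3 / 25) = ceil(0.12) = 1
Interference = 1 * 6 = 6
R_next = 3 + 6 = 9

9


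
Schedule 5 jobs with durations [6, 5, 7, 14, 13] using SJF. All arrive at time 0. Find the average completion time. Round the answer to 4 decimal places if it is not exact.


SJF order (ascending): [5, 6, 7, 13, 14]
Completion times:
  Job 1: burst=5, C=5
  Job 2: burst=6, C=11
  Job 3: burst=7, C=18
  Job 4: burst=13, C=31
  Job 5: burst=14, C=45
Average completion = 110/5 = 22.0

22.0


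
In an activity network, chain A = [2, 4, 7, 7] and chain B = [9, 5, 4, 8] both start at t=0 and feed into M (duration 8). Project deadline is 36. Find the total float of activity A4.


Forward pass: ES(A4) = sum of predecessors on chain A = 13
EF = ES + duration = 13 + 7 = 20
Backward pass: LF(M) = deadline = 36; LS(M) = 36 - 8 = 28
LF(A4) = LS(M) - sum(successors on chain A) = 28 - 0 = 28
LS = LF - duration = 28 - 7 = 21
Total float = LS - ES = 21 - 13 = 8

8


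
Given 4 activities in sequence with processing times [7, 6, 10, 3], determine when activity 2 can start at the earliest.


Activity 2 starts after activities 1 through 1 complete.
Predecessor durations: [7]
ES = 7 = 7

7


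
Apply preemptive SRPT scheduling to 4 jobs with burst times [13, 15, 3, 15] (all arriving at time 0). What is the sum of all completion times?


Since all jobs arrive at t=0, SRPT equals SPT ordering.
SPT order: [3, 13, 15, 15]
Completion times:
  Job 1: p=3, C=3
  Job 2: p=13, C=16
  Job 3: p=15, C=31
  Job 4: p=15, C=46
Total completion time = 3 + 16 + 31 + 46 = 96

96


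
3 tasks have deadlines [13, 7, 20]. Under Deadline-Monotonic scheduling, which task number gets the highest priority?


Sort tasks by relative deadline (ascending):
  Task 2: deadline = 7
  Task 1: deadline = 13
  Task 3: deadline = 20
Priority order (highest first): [2, 1, 3]
Highest priority task = 2

2


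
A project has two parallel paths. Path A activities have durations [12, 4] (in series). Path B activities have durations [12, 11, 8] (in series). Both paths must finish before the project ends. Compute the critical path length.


Path A total = 12 + 4 = 16
Path B total = 12 + 11 + 8 = 31
Critical path = longest path = max(16, 31) = 31

31


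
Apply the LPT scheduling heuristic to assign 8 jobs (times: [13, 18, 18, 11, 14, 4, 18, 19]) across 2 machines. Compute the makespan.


Sort jobs in decreasing order (LPT): [19, 18, 18, 18, 14, 13, 11, 4]
Assign each job to the least loaded machine:
  Machine 1: jobs [19, 18, 13, 11], load = 61
  Machine 2: jobs [18, 18, 14, 4], load = 54
Makespan = max load = 61

61


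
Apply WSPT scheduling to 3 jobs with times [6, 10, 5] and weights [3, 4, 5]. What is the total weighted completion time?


Compute p/w ratios and sort ascending (WSPT): [(5, 5), (6, 3), (10, 4)]
Compute weighted completion times:
  Job (p=5,w=5): C=5, w*C=5*5=25
  Job (p=6,w=3): C=11, w*C=3*11=33
  Job (p=10,w=4): C=21, w*C=4*21=84
Total weighted completion time = 142

142


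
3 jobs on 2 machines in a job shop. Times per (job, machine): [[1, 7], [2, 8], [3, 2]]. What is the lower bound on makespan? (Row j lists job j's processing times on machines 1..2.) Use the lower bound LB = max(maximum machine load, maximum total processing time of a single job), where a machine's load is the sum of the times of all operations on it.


Machine loads:
  Machine 1: 1 + 2 + 3 = 6
  Machine 2: 7 + 8 + 2 = 17
Max machine load = 17
Job totals:
  Job 1: 8
  Job 2: 10
  Job 3: 5
Max job total = 10
Lower bound = max(17, 10) = 17

17


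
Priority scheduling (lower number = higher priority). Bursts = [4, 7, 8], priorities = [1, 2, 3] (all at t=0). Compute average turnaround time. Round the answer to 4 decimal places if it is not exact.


Sort by priority (ascending = highest first):
Order: [(1, 4), (2, 7), (3, 8)]
Completion times:
  Priority 1, burst=4, C=4
  Priority 2, burst=7, C=11
  Priority 3, burst=8, C=19
Average turnaround = 34/3 = 11.3333

11.3333


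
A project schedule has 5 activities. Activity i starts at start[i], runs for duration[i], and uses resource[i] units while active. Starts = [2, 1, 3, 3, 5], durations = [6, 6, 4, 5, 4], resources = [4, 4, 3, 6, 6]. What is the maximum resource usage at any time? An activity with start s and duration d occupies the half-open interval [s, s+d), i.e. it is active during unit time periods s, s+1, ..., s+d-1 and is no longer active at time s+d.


Each activity i is active on [start_i, start_i + duration_i).
Compute total resource usage per time slot:
  t=0: active resources = [], total = 0
  t=1: active resources = [4], total = 4
  t=2: active resources = [4, 4], total = 8
  t=3: active resources = [4, 4, 3, 6], total = 17
  t=4: active resources = [4, 4, 3, 6], total = 17
  t=5: active resources = [4, 4, 3, 6, 6], total = 23
  t=6: active resources = [4, 4, 3, 6, 6], total = 23
  t=7: active resources = [4, 6, 6], total = 16
  t=8: active resources = [6], total = 6
Peak resource demand = 23

23


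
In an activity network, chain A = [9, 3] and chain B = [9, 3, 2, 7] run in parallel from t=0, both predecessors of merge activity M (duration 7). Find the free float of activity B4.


ES(B4) = sum of predecessors on chain B = 14
EF(B4) = ES + duration = 14 + 7 = 21
Successor of B4 is M. ES(M) = max(sum(A), sum(B)) = max(12, 21) = 21
Free float = ES(successor) - EF(current) = 21 - 21 = 0

0


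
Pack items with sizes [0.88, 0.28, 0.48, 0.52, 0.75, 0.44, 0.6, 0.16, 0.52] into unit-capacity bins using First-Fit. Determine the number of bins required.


Place items sequentially using First-Fit:
  Item 0.88 -> new Bin 1
  Item 0.28 -> new Bin 2
  Item 0.48 -> Bin 2 (now 0.76)
  Item 0.52 -> new Bin 3
  Item 0.75 -> new Bin 4
  Item 0.44 -> Bin 3 (now 0.96)
  Item 0.6 -> new Bin 5
  Item 0.16 -> Bin 2 (now 0.92)
  Item 0.52 -> new Bin 6
Total bins used = 6

6


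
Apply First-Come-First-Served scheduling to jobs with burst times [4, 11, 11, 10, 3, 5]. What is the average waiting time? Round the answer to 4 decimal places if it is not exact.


FCFS order (as given): [4, 11, 11, 10, 3, 5]
Waiting times:
  Job 1: wait = 0
  Job 2: wait = 4
  Job 3: wait = 15
  Job 4: wait = 26
  Job 5: wait = 36
  Job 6: wait = 39
Sum of waiting times = 120
Average waiting time = 120/6 = 20.0

20.0


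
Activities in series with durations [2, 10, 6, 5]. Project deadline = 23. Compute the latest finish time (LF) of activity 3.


LF(activity 3) = deadline - sum of successor durations
Successors: activities 4 through 4 with durations [5]
Sum of successor durations = 5
LF = 23 - 5 = 18

18


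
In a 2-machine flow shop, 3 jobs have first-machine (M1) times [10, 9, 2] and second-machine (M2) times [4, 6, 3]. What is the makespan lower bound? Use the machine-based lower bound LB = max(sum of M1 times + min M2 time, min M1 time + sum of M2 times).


LB1 = sum(M1 times) + min(M2 times) = 21 + 3 = 24
LB2 = min(M1 times) + sum(M2 times) = 2 + 13 = 15
Lower bound = max(LB1, LB2) = max(24, 15) = 24

24


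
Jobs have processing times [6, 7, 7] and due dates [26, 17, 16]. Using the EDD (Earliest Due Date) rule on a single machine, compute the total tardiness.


Sort by due date (EDD order): [(7, 16), (7, 17), (6, 26)]
Compute completion times and tardiness:
  Job 1: p=7, d=16, C=7, tardiness=max(0,7-16)=0
  Job 2: p=7, d=17, C=14, tardiness=max(0,14-17)=0
  Job 3: p=6, d=26, C=20, tardiness=max(0,20-26)=0
Total tardiness = 0

0


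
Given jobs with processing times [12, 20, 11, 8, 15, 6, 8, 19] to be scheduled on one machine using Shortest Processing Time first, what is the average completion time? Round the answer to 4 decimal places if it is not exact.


Sort jobs by processing time (SPT order): [6, 8, 8, 11, 12, 15, 19, 20]
Compute completion times sequentially:
  Job 1: processing = 6, completes at 6
  Job 2: processing = 8, completes at 14
  Job 3: processing = 8, completes at 22
  Job 4: processing = 11, completes at 33
  Job 5: processing = 12, completes at 45
  Job 6: processing = 15, completes at 60
  Job 7: processing = 19, completes at 79
  Job 8: processing = 20, completes at 99
Sum of completion times = 358
Average completion time = 358/8 = 44.75

44.75


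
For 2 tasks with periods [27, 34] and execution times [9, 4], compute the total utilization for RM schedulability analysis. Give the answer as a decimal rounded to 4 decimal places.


Compute individual utilizations (exact fractions):
  Task 1: C/T = 9/27 = 1/3 (approx. 0.3333)
  Task 2: C/T = 4/34 = 2/17 (approx. 0.1176)
Total utilization U = 1/3 + 2/17 = 23/51
Rounded to 4 decimal places: U = 0.4510
RM (Liu & Layland) bound for 2 tasks = 0.828427; compare with U = 23/51 (approx. 0.450980)
U <= bound, so schedulable by RM sufficient condition.

0.4510


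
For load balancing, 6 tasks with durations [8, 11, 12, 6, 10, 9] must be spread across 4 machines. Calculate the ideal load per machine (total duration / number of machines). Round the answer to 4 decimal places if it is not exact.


Total processing time = 8 + 11 + 12 + 6 + 10 + 9 = 56
Number of machines = 4
Ideal balanced load = 56 / 4 = 14.0

14.0


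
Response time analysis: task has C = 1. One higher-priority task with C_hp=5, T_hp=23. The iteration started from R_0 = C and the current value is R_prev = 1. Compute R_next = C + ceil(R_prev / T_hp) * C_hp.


R_next = C + ceil(R_prev / T_hp) * C_hp
ceil(1 / 23) = ceil(0.0435) = 1
Interference = 1 * 5 = 5
R_next = 1 + 5 = 6

6


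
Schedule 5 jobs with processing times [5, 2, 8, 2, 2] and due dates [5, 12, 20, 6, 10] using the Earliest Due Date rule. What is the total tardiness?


Sort by due date (EDD order): [(5, 5), (2, 6), (2, 10), (2, 12), (8, 20)]
Compute completion times and tardiness:
  Job 1: p=5, d=5, C=5, tardiness=max(0,5-5)=0
  Job 2: p=2, d=6, C=7, tardiness=max(0,7-6)=1
  Job 3: p=2, d=10, C=9, tardiness=max(0,9-10)=0
  Job 4: p=2, d=12, C=11, tardiness=max(0,11-12)=0
  Job 5: p=8, d=20, C=19, tardiness=max(0,19-20)=0
Total tardiness = 1

1


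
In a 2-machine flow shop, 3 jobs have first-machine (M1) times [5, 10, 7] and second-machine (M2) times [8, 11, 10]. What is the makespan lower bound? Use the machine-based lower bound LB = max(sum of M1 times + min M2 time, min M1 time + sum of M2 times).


LB1 = sum(M1 times) + min(M2 times) = 22 + 8 = 30
LB2 = min(M1 times) + sum(M2 times) = 5 + 29 = 34
Lower bound = max(LB1, LB2) = max(30, 34) = 34

34


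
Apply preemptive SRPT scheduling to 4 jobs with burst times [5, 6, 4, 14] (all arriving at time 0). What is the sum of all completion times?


Since all jobs arrive at t=0, SRPT equals SPT ordering.
SPT order: [4, 5, 6, 14]
Completion times:
  Job 1: p=4, C=4
  Job 2: p=5, C=9
  Job 3: p=6, C=15
  Job 4: p=14, C=29
Total completion time = 4 + 9 + 15 + 29 = 57

57


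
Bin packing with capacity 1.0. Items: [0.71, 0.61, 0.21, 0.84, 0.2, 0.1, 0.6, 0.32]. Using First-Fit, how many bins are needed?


Place items sequentially using First-Fit:
  Item 0.71 -> new Bin 1
  Item 0.61 -> new Bin 2
  Item 0.21 -> Bin 1 (now 0.92)
  Item 0.84 -> new Bin 3
  Item 0.2 -> Bin 2 (now 0.81)
  Item 0.1 -> Bin 2 (now 0.91)
  Item 0.6 -> new Bin 4
  Item 0.32 -> Bin 4 (now 0.92)
Total bins used = 4

4


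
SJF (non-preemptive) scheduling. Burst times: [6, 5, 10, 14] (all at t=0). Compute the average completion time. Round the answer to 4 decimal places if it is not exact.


SJF order (ascending): [5, 6, 10, 14]
Completion times:
  Job 1: burst=5, C=5
  Job 2: burst=6, C=11
  Job 3: burst=10, C=21
  Job 4: burst=14, C=35
Average completion = 72/4 = 18.0

18.0


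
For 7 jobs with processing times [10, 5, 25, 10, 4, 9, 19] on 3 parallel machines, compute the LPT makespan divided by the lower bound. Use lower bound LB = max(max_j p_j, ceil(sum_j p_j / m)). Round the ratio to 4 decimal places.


LPT order: [25, 19, 10, 10, 9, 5, 4]
Machine loads after assignment: [29, 28, 25]
LPT makespan = 29
Lower bound = max(max_job, ceil(total/3)) = max(25, 28) = 28
Ratio = 29 / 28 = 1.0357

1.0357


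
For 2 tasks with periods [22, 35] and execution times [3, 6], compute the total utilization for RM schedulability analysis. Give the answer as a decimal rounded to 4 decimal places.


Compute individual utilizations (exact fractions):
  Task 1: C/T = 3/22 (approx. 0.1364)
  Task 2: C/T = 6/35 (approx. 0.1714)
Total utilization U = 3/22 + 6/35 = 237/770
Rounded to 4 decimal places: U = 0.3078
RM (Liu & Layland) bound for 2 tasks = 0.828427; compare with U = 237/770 (approx. 0.307792)
U <= bound, so schedulable by RM sufficient condition.

0.3078


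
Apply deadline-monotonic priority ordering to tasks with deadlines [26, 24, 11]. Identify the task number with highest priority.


Sort tasks by relative deadline (ascending):
  Task 3: deadline = 11
  Task 2: deadline = 24
  Task 1: deadline = 26
Priority order (highest first): [3, 2, 1]
Highest priority task = 3

3


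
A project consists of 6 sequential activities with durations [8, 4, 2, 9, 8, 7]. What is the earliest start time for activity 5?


Activity 5 starts after activities 1 through 4 complete.
Predecessor durations: [8, 4, 2, 9]
ES = 8 + 4 + 2 + 9 = 23

23


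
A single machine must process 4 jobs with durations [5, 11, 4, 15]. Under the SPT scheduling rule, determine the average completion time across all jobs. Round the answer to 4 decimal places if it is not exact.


Sort jobs by processing time (SPT order): [4, 5, 11, 15]
Compute completion times sequentially:
  Job 1: processing = 4, completes at 4
  Job 2: processing = 5, completes at 9
  Job 3: processing = 11, completes at 20
  Job 4: processing = 15, completes at 35
Sum of completion times = 68
Average completion time = 68/4 = 17.0

17.0


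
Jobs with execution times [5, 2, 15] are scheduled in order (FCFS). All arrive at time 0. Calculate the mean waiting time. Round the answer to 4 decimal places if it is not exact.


FCFS order (as given): [5, 2, 15]
Waiting times:
  Job 1: wait = 0
  Job 2: wait = 5
  Job 3: wait = 7
Sum of waiting times = 12
Average waiting time = 12/3 = 4.0

4.0


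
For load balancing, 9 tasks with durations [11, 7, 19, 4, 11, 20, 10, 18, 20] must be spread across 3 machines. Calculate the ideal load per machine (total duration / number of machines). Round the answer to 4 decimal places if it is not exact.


Total processing time = 11 + 7 + 19 + 4 + 11 + 20 + 10 + 18 + 20 = 120
Number of machines = 3
Ideal balanced load = 120 / 3 = 40.0

40.0


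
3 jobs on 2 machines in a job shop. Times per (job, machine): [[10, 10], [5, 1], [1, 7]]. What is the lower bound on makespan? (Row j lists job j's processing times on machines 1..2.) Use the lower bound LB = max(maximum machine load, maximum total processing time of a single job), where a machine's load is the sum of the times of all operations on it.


Machine loads:
  Machine 1: 10 + 5 + 1 = 16
  Machine 2: 10 + 1 + 7 = 18
Max machine load = 18
Job totals:
  Job 1: 20
  Job 2: 6
  Job 3: 8
Max job total = 20
Lower bound = max(18, 20) = 20

20


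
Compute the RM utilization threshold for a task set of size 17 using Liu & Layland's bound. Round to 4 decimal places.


Compute 2^(1/17) = 1.0416160107
Subtract 1: 1.0416160107 - 1 = 0.0416160107
Multiply by n: 17 * 0.0416160107 = 0.7074721819
Round to 4 dp: 0.7075

0.7075


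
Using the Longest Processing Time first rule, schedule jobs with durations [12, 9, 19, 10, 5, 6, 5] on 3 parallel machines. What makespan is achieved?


Sort jobs in decreasing order (LPT): [19, 12, 10, 9, 6, 5, 5]
Assign each job to the least loaded machine:
  Machine 1: jobs [19, 5], load = 24
  Machine 2: jobs [12, 6, 5], load = 23
  Machine 3: jobs [10, 9], load = 19
Makespan = max load = 24

24


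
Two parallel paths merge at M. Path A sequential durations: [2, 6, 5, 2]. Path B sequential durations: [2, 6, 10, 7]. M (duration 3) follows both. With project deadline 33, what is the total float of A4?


Forward pass: ES(A4) = sum of predecessors on chain A = 13
EF = ES + duration = 13 + 2 = 15
Backward pass: LF(M) = deadline = 33; LS(M) = 33 - 3 = 30
LF(A4) = LS(M) - sum(successors on chain A) = 30 - 0 = 30
LS = LF - duration = 30 - 2 = 28
Total float = LS - ES = 28 - 13 = 15

15


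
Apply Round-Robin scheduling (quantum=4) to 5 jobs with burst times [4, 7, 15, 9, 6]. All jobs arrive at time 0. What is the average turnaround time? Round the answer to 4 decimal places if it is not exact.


Time quantum = 4
Execution trace:
  J1 runs 4 units, time = 4
  J2 runs 4 units, time = 8
  J3 runs 4 units, time = 12
  J4 runs 4 units, time = 16
  J5 runs 4 units, time = 20
  J2 runs 3 units, time = 23
  J3 runs 4 units, time = 27
  J4 runs 4 units, time = 31
  J5 runs 2 units, time = 33
  J3 runs 4 units, time = 37
  J4 runs 1 units, time = 38
  J3 runs 3 units, time = 41
Finish times: [4, 23, 41, 38, 33]
Average turnaround = 139/5 = 27.8

27.8


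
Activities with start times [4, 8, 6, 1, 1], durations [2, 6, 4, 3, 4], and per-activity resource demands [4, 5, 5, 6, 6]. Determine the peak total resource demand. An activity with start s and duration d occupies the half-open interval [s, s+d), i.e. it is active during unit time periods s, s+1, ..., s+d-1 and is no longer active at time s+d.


Each activity i is active on [start_i, start_i + duration_i).
Compute total resource usage per time slot:
  t=0: active resources = [], total = 0
  t=1: active resources = [6, 6], total = 12
  t=2: active resources = [6, 6], total = 12
  t=3: active resources = [6, 6], total = 12
  t=4: active resources = [4, 6], total = 10
  t=5: active resources = [4], total = 4
  t=6: active resources = [5], total = 5
  t=7: active resources = [5], total = 5
  t=8: active resources = [5, 5], total = 10
  t=9: active resources = [5, 5], total = 10
  t=10: active resources = [5], total = 5
  t=11: active resources = [5], total = 5
  t=12: active resources = [5], total = 5
  t=13: active resources = [5], total = 5
Peak resource demand = 12

12


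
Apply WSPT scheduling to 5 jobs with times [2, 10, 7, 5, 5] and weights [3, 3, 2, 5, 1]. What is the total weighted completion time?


Compute p/w ratios and sort ascending (WSPT): [(2, 3), (5, 5), (10, 3), (7, 2), (5, 1)]
Compute weighted completion times:
  Job (p=2,w=3): C=2, w*C=3*2=6
  Job (p=5,w=5): C=7, w*C=5*7=35
  Job (p=10,w=3): C=17, w*C=3*17=51
  Job (p=7,w=2): C=24, w*C=2*24=48
  Job (p=5,w=1): C=29, w*C=1*29=29
Total weighted completion time = 169

169


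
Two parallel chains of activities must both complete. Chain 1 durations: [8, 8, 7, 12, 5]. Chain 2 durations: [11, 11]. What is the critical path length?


Path A total = 8 + 8 + 7 + 12 + 5 = 40
Path B total = 11 + 11 = 22
Critical path = longest path = max(40, 22) = 40

40


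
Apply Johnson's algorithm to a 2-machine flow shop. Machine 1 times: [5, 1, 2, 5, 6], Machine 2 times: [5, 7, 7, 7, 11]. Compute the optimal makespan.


Apply Johnson's rule:
  Group 1 (a <= b): [(2, 1, 7), (3, 2, 7), (1, 5, 5), (4, 5, 7), (5, 6, 11)]
  Group 2 (a > b): []
Optimal job order: [2, 3, 1, 4, 5]
Schedule:
  Job 2: M1 done at 1, M2 done at 8
  Job 3: M1 done at 3, M2 done at 15
  Job 1: M1 done at 8, M2 done at 20
  Job 4: M1 done at 13, M2 done at 27
  Job 5: M1 done at 19, M2 done at 38
Makespan = 38

38


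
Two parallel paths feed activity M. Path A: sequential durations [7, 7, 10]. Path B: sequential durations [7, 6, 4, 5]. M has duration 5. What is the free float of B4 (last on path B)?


ES(B4) = sum of predecessors on chain B = 17
EF(B4) = ES + duration = 17 + 5 = 22
Successor of B4 is M. ES(M) = max(sum(A), sum(B)) = max(24, 22) = 24
Free float = ES(successor) - EF(current) = 24 - 22 = 2

2


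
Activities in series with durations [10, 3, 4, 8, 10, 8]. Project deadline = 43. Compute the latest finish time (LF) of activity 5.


LF(activity 5) = deadline - sum of successor durations
Successors: activities 6 through 6 with durations [8]
Sum of successor durations = 8
LF = 43 - 8 = 35

35


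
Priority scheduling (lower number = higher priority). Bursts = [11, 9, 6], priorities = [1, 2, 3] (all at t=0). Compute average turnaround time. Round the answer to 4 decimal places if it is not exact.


Sort by priority (ascending = highest first):
Order: [(1, 11), (2, 9), (3, 6)]
Completion times:
  Priority 1, burst=11, C=11
  Priority 2, burst=9, C=20
  Priority 3, burst=6, C=26
Average turnaround = 57/3 = 19.0

19.0


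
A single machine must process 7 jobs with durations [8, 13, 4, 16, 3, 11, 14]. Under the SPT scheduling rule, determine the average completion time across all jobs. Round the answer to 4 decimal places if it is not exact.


Sort jobs by processing time (SPT order): [3, 4, 8, 11, 13, 14, 16]
Compute completion times sequentially:
  Job 1: processing = 3, completes at 3
  Job 2: processing = 4, completes at 7
  Job 3: processing = 8, completes at 15
  Job 4: processing = 11, completes at 26
  Job 5: processing = 13, completes at 39
  Job 6: processing = 14, completes at 53
  Job 7: processing = 16, completes at 69
Sum of completion times = 212
Average completion time = 212/7 = 30.2857

30.2857


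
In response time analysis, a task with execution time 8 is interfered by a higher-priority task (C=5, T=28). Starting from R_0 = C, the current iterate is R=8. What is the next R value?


R_next = C + ceil(R_prev / T_hp) * C_hp
ceil(8 / 28) = ceil(0.2857) = 1
Interference = 1 * 5 = 5
R_next = 8 + 5 = 13

13


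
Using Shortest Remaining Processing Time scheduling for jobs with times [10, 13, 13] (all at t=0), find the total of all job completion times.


Since all jobs arrive at t=0, SRPT equals SPT ordering.
SPT order: [10, 13, 13]
Completion times:
  Job 1: p=10, C=10
  Job 2: p=13, C=23
  Job 3: p=13, C=36
Total completion time = 10 + 23 + 36 = 69

69


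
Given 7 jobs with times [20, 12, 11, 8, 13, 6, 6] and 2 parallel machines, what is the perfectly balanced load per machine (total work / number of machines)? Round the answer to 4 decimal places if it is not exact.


Total processing time = 20 + 12 + 11 + 8 + 13 + 6 + 6 = 76
Number of machines = 2
Ideal balanced load = 76 / 2 = 38.0

38.0


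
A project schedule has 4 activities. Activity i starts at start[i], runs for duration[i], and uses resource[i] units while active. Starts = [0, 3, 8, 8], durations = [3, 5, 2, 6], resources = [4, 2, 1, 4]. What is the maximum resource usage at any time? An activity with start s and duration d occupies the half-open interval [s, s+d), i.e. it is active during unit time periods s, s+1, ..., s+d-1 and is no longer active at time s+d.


Each activity i is active on [start_i, start_i + duration_i).
Compute total resource usage per time slot:
  t=0: active resources = [4], total = 4
  t=1: active resources = [4], total = 4
  t=2: active resources = [4], total = 4
  t=3: active resources = [2], total = 2
  t=4: active resources = [2], total = 2
  t=5: active resources = [2], total = 2
  t=6: active resources = [2], total = 2
  t=7: active resources = [2], total = 2
  t=8: active resources = [1, 4], total = 5
  t=9: active resources = [1, 4], total = 5
  t=10: active resources = [4], total = 4
  t=11: active resources = [4], total = 4
  t=12: active resources = [4], total = 4
  t=13: active resources = [4], total = 4
Peak resource demand = 5

5


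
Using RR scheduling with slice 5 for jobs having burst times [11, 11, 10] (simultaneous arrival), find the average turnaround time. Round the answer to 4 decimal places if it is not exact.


Time quantum = 5
Execution trace:
  J1 runs 5 units, time = 5
  J2 runs 5 units, time = 10
  J3 runs 5 units, time = 15
  J1 runs 5 units, time = 20
  J2 runs 5 units, time = 25
  J3 runs 5 units, time = 30
  J1 runs 1 units, time = 31
  J2 runs 1 units, time = 32
Finish times: [31, 32, 30]
Average turnaround = 93/3 = 31.0

31.0


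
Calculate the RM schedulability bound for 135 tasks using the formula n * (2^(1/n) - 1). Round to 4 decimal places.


Compute 2^(1/135) = 1.0051476273
Subtract 1: 1.0051476273 - 1 = 0.0051476273
Multiply by n: 135 * 0.0051476273 = 0.6949296855
Round to 4 dp: 0.6949

0.6949


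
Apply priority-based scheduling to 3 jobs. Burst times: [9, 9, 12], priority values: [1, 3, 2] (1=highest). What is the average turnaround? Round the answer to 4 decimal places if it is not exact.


Sort by priority (ascending = highest first):
Order: [(1, 9), (2, 12), (3, 9)]
Completion times:
  Priority 1, burst=9, C=9
  Priority 2, burst=12, C=21
  Priority 3, burst=9, C=30
Average turnaround = 60/3 = 20.0

20.0


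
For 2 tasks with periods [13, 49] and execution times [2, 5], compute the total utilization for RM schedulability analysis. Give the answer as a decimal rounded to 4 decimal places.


Compute individual utilizations (exact fractions):
  Task 1: C/T = 2/13 (approx. 0.1538)
  Task 2: C/T = 5/49 (approx. 0.102)
Total utilization U = 2/13 + 5/49 = 163/637
Rounded to 4 decimal places: U = 0.2559
RM (Liu & Layland) bound for 2 tasks = 0.828427; compare with U = 163/637 (approx. 0.255887)
U <= bound, so schedulable by RM sufficient condition.

0.2559


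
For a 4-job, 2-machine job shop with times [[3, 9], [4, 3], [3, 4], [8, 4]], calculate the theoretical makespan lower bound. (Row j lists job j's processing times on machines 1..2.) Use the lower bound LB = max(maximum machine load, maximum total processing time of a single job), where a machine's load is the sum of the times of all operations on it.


Machine loads:
  Machine 1: 3 + 4 + 3 + 8 = 18
  Machine 2: 9 + 3 + 4 + 4 = 20
Max machine load = 20
Job totals:
  Job 1: 12
  Job 2: 7
  Job 3: 7
  Job 4: 12
Max job total = 12
Lower bound = max(20, 12) = 20

20


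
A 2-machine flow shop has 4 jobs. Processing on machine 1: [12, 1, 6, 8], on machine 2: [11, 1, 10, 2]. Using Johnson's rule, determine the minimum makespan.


Apply Johnson's rule:
  Group 1 (a <= b): [(2, 1, 1), (3, 6, 10)]
  Group 2 (a > b): [(1, 12, 11), (4, 8, 2)]
Optimal job order: [2, 3, 1, 4]
Schedule:
  Job 2: M1 done at 1, M2 done at 2
  Job 3: M1 done at 7, M2 done at 17
  Job 1: M1 done at 19, M2 done at 30
  Job 4: M1 done at 27, M2 done at 32
Makespan = 32

32


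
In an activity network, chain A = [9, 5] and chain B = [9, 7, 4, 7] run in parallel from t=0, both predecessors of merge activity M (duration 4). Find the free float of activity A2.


ES(A2) = sum of predecessors on chain A = 9
EF(A2) = ES + duration = 9 + 5 = 14
Successor of A2 is M. ES(M) = max(sum(A), sum(B)) = max(14, 27) = 27
Free float = ES(successor) - EF(current) = 27 - 14 = 13

13


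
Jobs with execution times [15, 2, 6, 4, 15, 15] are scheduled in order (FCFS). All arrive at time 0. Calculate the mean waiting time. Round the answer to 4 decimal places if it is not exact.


FCFS order (as given): [15, 2, 6, 4, 15, 15]
Waiting times:
  Job 1: wait = 0
  Job 2: wait = 15
  Job 3: wait = 17
  Job 4: wait = 23
  Job 5: wait = 27
  Job 6: wait = 42
Sum of waiting times = 124
Average waiting time = 124/6 = 20.6667

20.6667


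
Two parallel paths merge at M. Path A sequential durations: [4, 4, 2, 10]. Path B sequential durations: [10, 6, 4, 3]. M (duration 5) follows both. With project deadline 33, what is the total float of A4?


Forward pass: ES(A4) = sum of predecessors on chain A = 10
EF = ES + duration = 10 + 10 = 20
Backward pass: LF(M) = deadline = 33; LS(M) = 33 - 5 = 28
LF(A4) = LS(M) - sum(successors on chain A) = 28 - 0 = 28
LS = LF - duration = 28 - 10 = 18
Total float = LS - ES = 18 - 10 = 8

8


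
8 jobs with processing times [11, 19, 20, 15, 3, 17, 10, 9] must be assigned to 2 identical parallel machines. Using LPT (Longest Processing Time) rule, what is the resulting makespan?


Sort jobs in decreasing order (LPT): [20, 19, 17, 15, 11, 10, 9, 3]
Assign each job to the least loaded machine:
  Machine 1: jobs [20, 15, 11, 9], load = 55
  Machine 2: jobs [19, 17, 10, 3], load = 49
Makespan = max load = 55

55
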